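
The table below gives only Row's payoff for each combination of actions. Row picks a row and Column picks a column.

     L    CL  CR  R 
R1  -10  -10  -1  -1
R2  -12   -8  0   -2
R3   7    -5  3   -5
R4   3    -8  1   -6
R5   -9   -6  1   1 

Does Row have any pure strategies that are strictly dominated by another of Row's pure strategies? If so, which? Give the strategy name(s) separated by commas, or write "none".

R1 is strictly dominated by R5 (L: -9>-10, CL: -6>-10, CR: 1>-1, R: 1>-1).
R5 strictly dominates R2 — L: -9>-12, CL: -6>-8, CR: 1>0, R: 1>-2.
R3: no other strategy beats it everywhere (R1 at L (7>-10); R2 at L (7>-12); R4 at L (7>3); R5 at L (7>-9)).
R3 strictly dominates R4 — L: 7>3, CL: -5>-8, CR: 3>1, R: -5>-6.
R5: no other strategy beats it everywhere (R1 at L (-9>-10); R2 at L (-9>-12); R3 at R (1>-5); R4 at CL (-6>-8)).

R1, R2, R4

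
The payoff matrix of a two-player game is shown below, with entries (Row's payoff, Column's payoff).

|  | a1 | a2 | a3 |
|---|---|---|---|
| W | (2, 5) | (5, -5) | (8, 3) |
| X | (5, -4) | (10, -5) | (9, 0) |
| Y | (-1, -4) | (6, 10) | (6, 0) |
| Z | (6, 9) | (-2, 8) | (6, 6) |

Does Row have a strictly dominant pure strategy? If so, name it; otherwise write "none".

W fails to dominate X at a1 (2<5).
X fails to dominate Z at a1 (5<6).
Y fails to dominate W at a1 (-1<2).
Z fails to dominate W at a2 (-2<5).
No single strategy dominates all the others.

none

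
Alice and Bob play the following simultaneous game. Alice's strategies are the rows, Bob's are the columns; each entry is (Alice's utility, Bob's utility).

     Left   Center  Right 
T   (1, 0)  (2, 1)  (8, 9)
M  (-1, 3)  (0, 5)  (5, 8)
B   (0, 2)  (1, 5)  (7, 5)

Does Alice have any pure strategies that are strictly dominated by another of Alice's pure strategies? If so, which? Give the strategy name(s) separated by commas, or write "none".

M, B

T: no other strategy beats it everywhere (M at Left (1>-1); B at Left (1>0)).
T strictly dominates M — Left: 1>-1, Center: 2>0, Right: 8>5.
T strictly dominates B — Left: 1>0, Center: 2>1, Right: 8>7.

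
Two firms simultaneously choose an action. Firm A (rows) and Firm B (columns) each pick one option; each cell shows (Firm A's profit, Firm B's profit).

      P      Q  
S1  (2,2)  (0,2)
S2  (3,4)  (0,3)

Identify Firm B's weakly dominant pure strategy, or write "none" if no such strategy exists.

P vs Q: S1: 2=2, S2: 4>3.
P is at least as good as every other strategy against every opponent action, so it is weakly dominant.

P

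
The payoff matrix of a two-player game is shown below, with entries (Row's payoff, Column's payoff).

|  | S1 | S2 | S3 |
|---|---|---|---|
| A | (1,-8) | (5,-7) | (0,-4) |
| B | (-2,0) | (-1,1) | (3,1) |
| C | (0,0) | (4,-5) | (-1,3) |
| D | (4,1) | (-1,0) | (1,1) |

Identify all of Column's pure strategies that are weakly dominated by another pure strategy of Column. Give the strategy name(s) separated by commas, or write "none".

S1, S2

S3 weakly dominates S1 — A: -4>-8, B: 1>0, C: 3>0, D: 1=1.
S2 is weakly dominated by S3 (A: -4>-7, B: 1=1, C: 3>-5, D: 1>0).
S3 is not dominated — it holds its own against S1 at A (-4>-8); S2 at A (-4>-7).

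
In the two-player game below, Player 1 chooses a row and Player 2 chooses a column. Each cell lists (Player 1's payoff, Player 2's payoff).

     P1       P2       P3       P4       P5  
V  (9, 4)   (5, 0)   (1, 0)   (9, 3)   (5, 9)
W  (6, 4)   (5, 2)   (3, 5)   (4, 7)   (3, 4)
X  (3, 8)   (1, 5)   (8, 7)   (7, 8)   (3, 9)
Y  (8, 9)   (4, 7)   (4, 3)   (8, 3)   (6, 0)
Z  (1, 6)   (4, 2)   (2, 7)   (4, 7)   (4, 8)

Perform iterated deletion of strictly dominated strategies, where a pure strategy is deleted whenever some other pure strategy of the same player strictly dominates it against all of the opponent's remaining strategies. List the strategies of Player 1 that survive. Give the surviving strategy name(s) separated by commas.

Player 2's strategy P2 is strictly dominated by P1 (V: 4>0, W: 4>2, X: 8>5, Y: 9>7, Z: 6>2) and is removed.
Row W is eliminated: Y beats it against every remaining column (P1: 8>6, P3: 4>3, P4: 8>4, P5: 6>3).
Row Z is eliminated: Y beats it against every remaining column (P1: 8>1, P3: 4>2, P4: 8>4, P5: 6>4).
Column P3 is eliminated: P1 beats it against every remaining row (V: 4>0, X: 8>7, Y: 9>3).
Player 1's strategy X is strictly dominated by V (P1: 9>3, P4: 9>7, P5: 5>3) and is removed.
Column P4 is eliminated: P1 beats it against every remaining row (V: 4>3, Y: 9>3).
Among the remaining strategies, none is strictly dominated by another pure strategy of the same player, so the elimination stops.
Surviving strategies — Player 1: {V, Y}; Player 2: {P1, P5}.

V, Y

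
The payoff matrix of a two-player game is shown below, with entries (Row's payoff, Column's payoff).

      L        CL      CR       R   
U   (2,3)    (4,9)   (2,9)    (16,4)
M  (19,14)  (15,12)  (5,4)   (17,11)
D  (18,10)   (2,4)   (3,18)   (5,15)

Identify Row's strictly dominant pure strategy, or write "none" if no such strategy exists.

M

M vs U: L: 19>2, CL: 15>4, CR: 5>2, R: 17>16.
M vs D: L: 19>18, CL: 15>2, CR: 5>3, R: 17>5.
M strictly beats every other strategy against every opponent action, so it is strictly dominant.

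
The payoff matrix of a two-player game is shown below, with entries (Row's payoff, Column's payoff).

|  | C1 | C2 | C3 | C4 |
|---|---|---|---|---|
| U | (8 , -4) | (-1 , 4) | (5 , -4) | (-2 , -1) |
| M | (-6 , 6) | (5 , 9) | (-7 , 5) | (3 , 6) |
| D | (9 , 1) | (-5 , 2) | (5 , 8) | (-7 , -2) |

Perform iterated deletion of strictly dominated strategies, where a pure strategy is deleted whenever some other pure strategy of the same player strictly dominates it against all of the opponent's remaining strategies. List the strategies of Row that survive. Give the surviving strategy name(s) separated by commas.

U, M, D

Column's strategy C1 is strictly dominated by C2 (U: 4>-4, M: 9>6, D: 2>1) and is removed.
Column C4 is eliminated: C2 beats it against every remaining row (U: 4>-1, M: 9>6, D: 2>-2).
Among the remaining strategies, none is strictly dominated by another pure strategy of the same player, so the elimination stops.
Surviving strategies — Row: {U, M, D}; Column: {C2, C3}.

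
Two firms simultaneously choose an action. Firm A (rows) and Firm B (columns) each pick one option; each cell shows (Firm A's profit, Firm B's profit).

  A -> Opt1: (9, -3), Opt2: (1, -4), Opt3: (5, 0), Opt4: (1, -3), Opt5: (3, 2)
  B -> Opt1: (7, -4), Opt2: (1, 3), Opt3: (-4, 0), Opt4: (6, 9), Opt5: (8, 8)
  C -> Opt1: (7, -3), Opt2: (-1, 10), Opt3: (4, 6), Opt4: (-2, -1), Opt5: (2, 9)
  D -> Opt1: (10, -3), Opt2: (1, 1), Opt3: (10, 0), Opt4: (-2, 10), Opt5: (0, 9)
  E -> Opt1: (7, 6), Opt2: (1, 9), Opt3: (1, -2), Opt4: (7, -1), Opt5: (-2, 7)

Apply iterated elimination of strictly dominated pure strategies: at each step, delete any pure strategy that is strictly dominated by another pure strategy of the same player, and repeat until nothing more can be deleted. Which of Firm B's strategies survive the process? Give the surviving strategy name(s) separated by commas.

Opt2, Opt4, Opt5

For Firm A, A strictly dominates C on the remaining columns (Opt1: 9>7, Opt2: 1>-1, Opt3: 5>4, Opt4: 1>-2, Opt5: 3>2); eliminate C.
For Firm B, Opt5 strictly dominates Opt1 on the remaining rows (A: 2>-3, B: 8>-4, D: 9>-3, E: 7>6); eliminate Opt1.
For Firm B, Opt5 strictly dominates Opt3 on the remaining rows (A: 2>0, B: 8>0, D: 9>0, E: 7>-2); eliminate Opt3.
Among the remaining strategies, none is strictly dominated by another pure strategy of the same player, so the elimination stops.
Surviving strategies — Firm A: {A, B, D, E}; Firm B: {Opt2, Opt4, Opt5}.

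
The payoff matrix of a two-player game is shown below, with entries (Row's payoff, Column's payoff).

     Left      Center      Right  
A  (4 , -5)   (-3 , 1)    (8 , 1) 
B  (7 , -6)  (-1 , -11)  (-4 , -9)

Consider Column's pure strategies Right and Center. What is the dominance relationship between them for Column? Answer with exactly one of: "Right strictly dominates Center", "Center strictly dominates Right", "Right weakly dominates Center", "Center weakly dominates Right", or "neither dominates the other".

Right weakly dominates Center

Right's payoffs vs Center's, by Row's action — A: 1=1, B: -9>-11.
Right is at least as good everywhere and strictly better somewhere (tied only at A), so Right weakly but not strictly dominates Center.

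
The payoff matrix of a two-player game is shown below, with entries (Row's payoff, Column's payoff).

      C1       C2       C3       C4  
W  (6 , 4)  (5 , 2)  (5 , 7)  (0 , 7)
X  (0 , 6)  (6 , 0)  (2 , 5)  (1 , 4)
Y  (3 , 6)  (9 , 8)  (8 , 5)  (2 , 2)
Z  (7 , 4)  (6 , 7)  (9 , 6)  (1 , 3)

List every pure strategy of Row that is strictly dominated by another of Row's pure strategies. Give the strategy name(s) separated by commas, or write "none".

W, X

Z strictly dominates W — C1: 7>6, C2: 6>5, C3: 9>5, C4: 1>0.
Y strictly dominates X — C1: 3>0, C2: 9>6, C3: 8>2, C4: 2>1.
Y: no other strategy beats it everywhere (W at C2 (9>5); X at C1 (3>0); Z at C2 (9>6)).
Nothing dominates Z: W at C1 (7>6); X at C1 (7>0); Y at C1 (7>3).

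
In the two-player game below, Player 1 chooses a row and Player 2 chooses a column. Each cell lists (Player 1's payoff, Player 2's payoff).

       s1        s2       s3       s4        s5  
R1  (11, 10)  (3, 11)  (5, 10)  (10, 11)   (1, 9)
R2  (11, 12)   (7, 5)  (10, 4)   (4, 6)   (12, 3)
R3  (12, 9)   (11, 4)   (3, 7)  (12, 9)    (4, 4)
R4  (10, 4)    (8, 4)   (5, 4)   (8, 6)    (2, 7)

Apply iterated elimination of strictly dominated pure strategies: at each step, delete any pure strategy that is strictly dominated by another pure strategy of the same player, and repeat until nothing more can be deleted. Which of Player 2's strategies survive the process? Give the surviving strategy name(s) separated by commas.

For Player 2, s4 strictly dominates s3 on the remaining rows (R1: 11>10, R2: 6>4, R3: 9>7, R4: 6>4); eliminate s3.
Row R1 is eliminated: R3 beats it against every remaining column (s1: 12>11, s2: 11>3, s4: 12>10, s5: 4>1).
Row R4 is eliminated: R3 beats it against every remaining column (s1: 12>10, s2: 11>8, s4: 12>8, s5: 4>2).
Column s2 is eliminated: s1 beats it against every remaining row (R2: 12>5, R3: 9>4).
Column s5 is eliminated: s1 beats it against every remaining row (R2: 12>3, R3: 9>4).
Row R2 is eliminated: R3 beats it against every remaining column (s1: 12>11, s4: 12>4).
Among the remaining strategies, none is strictly dominated by another pure strategy of the same player, so the elimination stops.
Surviving strategies — Player 1: {R3}; Player 2: {s1, s4}.

s1, s4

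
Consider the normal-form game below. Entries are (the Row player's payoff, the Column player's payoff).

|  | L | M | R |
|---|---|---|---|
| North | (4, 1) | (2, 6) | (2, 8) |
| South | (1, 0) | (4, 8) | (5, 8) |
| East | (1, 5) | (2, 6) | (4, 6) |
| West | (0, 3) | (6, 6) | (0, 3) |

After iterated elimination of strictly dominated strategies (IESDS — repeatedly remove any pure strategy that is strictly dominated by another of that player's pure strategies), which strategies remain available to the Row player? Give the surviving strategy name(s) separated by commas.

South, West

For the Column player, M strictly dominates L on the remaining rows (North: 6>1, South: 8>0, East: 6>5, West: 6>3); eliminate L.
Row North is eliminated: South beats it against every remaining column (M: 4>2, R: 5>2).
For the Row player, South strictly dominates East on the remaining columns (M: 4>2, R: 5>4); eliminate East.
Among the remaining strategies, none is strictly dominated by another pure strategy of the same player, so the elimination stops.
Surviving strategies — the Row player: {South, West}; the Column player: {M, R}.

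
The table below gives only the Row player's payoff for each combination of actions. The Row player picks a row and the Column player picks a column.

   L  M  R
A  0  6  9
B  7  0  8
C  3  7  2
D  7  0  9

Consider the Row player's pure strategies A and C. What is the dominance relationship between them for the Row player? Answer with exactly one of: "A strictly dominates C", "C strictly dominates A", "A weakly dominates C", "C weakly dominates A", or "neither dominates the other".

neither dominates the other

A's payoffs vs C's, by the Column player's action — L: 0<3, M: 6<7, R: 9>2.
A does better at R but worse at L, M; neither strategy dominates the other.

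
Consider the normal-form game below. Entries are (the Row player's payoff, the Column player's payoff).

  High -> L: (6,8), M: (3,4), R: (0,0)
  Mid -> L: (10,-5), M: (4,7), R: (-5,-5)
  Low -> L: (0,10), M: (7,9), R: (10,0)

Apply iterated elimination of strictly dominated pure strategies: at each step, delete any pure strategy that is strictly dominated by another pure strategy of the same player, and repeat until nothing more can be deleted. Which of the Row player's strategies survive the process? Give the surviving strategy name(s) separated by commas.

Mid, Low

For the Column player, M strictly dominates R on the remaining rows (High: 4>0, Mid: 7>-5, Low: 9>0); eliminate R.
Row High is eliminated: Mid beats it against every remaining column (L: 10>6, M: 4>3).
Among the remaining strategies, none is strictly dominated by another pure strategy of the same player, so the elimination stops.
Surviving strategies — the Row player: {Mid, Low}; the Column player: {L, M}.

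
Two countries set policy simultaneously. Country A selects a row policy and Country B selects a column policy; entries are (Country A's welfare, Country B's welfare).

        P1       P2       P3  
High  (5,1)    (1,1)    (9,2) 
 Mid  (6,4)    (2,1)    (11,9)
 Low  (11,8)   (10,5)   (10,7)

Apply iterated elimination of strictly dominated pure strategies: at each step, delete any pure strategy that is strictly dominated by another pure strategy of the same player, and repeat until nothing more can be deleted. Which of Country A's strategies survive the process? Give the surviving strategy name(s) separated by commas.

For Country A, Mid strictly dominates High on the remaining columns (P1: 6>5, P2: 2>1, P3: 11>9); eliminate High.
Country B's strategy P2 is strictly dominated by P1 (Mid: 4>1, Low: 8>5) and is removed.
Among the remaining strategies, none is strictly dominated by another pure strategy of the same player, so the elimination stops.
Surviving strategies — Country A: {Mid, Low}; Country B: {P1, P3}.

Mid, Low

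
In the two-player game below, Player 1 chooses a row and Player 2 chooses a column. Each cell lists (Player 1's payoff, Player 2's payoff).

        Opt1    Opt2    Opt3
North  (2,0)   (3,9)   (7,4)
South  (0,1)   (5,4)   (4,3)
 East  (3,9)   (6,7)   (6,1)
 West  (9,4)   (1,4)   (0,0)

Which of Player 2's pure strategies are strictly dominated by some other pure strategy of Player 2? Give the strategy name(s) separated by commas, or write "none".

Opt1: no other strategy beats it everywhere (Opt2 at East (9>7); Opt3 at East (9>1)).
Nothing dominates Opt2: Opt1 at North (9>0); Opt3 at North (9>4).
Opt3: dominated, since Opt2 does at least as well everywhere (North: 9>4, South: 4>3, East: 7>1, West: 4>0).

Opt3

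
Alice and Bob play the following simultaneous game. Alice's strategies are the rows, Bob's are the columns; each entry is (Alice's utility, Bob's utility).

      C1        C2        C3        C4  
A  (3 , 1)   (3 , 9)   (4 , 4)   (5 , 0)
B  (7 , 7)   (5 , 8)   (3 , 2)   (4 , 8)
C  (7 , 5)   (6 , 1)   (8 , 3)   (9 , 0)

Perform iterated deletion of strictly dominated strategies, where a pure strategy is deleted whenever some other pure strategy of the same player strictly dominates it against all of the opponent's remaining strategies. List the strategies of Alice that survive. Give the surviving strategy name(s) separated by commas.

Row A is eliminated: C beats it against every remaining column (C1: 7>3, C2: 6>3, C3: 8>4, C4: 9>5).
Column C3 is eliminated: C1 beats it against every remaining row (B: 7>2, C: 5>3).
Among the remaining strategies, none is strictly dominated by another pure strategy of the same player, so the elimination stops.
Surviving strategies — Alice: {B, C}; Bob: {C1, C2, C4}.

B, C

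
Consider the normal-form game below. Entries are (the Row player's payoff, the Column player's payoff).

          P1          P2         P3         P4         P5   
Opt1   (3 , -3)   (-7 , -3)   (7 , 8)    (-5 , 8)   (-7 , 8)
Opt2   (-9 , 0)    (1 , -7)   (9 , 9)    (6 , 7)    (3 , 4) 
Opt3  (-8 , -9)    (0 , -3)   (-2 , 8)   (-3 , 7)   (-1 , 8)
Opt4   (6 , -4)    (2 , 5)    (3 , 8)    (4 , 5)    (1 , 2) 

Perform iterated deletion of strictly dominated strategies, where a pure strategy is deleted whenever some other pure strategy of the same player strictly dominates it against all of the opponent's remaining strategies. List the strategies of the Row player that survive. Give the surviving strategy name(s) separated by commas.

Opt2

Row Opt3 is eliminated: Opt4 beats it against every remaining column (P1: 6>-8, P2: 2>0, P3: 3>-2, P4: 4>-3, P5: 1>-1).
The Column player's strategy P1 is strictly dominated by P3 (Opt1: 8>-3, Opt2: 9>0, Opt4: 8>-4) and is removed.
The Row player's strategy Opt1 is strictly dominated by Opt2 (P2: 1>-7, P3: 9>7, P4: 6>-5, P5: 3>-7) and is removed.
For the Column player, P3 strictly dominates P2 on the remaining rows (Opt2: 9>-7, Opt4: 8>5); eliminate P2.
The Row player's strategy Opt4 is strictly dominated by Opt2 (P3: 9>3, P4: 6>4, P5: 3>1) and is removed.
The Column player's strategy P4 is strictly dominated by P3 (Opt2: 9>7) and is removed.
Column P5 is eliminated: P3 beats it against every remaining row (Opt2: 9>4).
Among the remaining strategies, none is strictly dominated by another pure strategy of the same player, so the elimination stops.
Surviving strategies — the Row player: {Opt2}; the Column player: {P3}.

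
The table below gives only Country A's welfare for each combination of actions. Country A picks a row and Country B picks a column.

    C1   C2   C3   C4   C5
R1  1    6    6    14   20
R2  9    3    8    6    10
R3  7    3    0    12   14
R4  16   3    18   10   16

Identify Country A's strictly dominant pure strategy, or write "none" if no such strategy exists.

none

R1 fails to dominate R2 at C1 (1<9).
R2 fails to dominate R1 at C2 (3<6).
R3 fails to dominate R1 at C2 (3<6).
R4 fails to dominate R1 at C2 (3<6).
No single strategy dominates all the others.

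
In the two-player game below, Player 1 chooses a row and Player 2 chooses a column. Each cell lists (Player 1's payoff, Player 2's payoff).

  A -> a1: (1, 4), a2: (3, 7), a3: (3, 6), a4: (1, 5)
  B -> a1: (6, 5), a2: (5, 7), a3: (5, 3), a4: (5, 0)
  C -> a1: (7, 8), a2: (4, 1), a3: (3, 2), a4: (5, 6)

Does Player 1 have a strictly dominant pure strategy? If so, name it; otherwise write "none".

none

A fails to dominate B at a1 (1<6).
B fails to dominate C at a1 (6<7).
C fails to dominate A at a3 (3=3).
No single strategy dominates all the others.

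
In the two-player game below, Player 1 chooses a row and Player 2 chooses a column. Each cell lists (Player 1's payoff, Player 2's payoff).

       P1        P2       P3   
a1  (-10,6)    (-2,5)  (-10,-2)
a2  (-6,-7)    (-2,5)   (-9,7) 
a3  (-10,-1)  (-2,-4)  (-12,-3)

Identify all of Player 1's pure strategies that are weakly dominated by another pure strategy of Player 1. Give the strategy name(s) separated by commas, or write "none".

a1, a3

a1: dominated, since a2 does at least as well everywhere (P1: -6>-10, P2: -2=-2, P3: -9>-10).
a2 is not dominated — it holds its own against a1 at P1 (-6>-10); a3 at P1 (-6>-10).
a3: dominated, since a1 does at least as well everywhere (P1: -10=-10, P2: -2=-2, P3: -10>-12).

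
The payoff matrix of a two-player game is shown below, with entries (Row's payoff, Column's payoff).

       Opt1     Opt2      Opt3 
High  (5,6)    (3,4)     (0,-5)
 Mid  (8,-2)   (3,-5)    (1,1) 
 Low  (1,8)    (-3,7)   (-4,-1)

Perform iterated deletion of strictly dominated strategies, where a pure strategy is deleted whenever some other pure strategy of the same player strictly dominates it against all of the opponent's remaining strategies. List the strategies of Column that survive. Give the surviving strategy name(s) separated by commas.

Opt3

Row Low is eliminated: High beats it against every remaining column (Opt1: 5>1, Opt2: 3>-3, Opt3: 0>-4).
For Column, Opt1 strictly dominates Opt2 on the remaining rows (High: 6>4, Mid: -2>-5); eliminate Opt2.
For Row, Mid strictly dominates High on the remaining columns (Opt1: 8>5, Opt3: 1>0); eliminate High.
Column's strategy Opt1 is strictly dominated by Opt3 (Mid: 1>-2) and is removed.
Among the remaining strategies, none is strictly dominated by another pure strategy of the same player, so the elimination stops.
Surviving strategies — Row: {Mid}; Column: {Opt3}.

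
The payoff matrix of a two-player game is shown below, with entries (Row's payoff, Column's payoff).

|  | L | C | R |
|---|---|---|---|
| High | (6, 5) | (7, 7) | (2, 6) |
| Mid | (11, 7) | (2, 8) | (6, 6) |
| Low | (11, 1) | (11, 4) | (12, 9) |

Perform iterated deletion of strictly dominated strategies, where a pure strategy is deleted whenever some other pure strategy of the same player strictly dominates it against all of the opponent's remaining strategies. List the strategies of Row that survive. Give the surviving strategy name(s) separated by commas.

Row's strategy High is strictly dominated by Low (L: 11>6, C: 11>7, R: 12>2) and is removed.
Column's strategy L is strictly dominated by C (Mid: 8>7, Low: 4>1) and is removed.
For Row, Low strictly dominates Mid on the remaining columns (C: 11>2, R: 12>6); eliminate Mid.
Column C is eliminated: R beats it against every remaining row (Low: 9>4).
Among the remaining strategies, none is strictly dominated by another pure strategy of the same player, so the elimination stops.
Surviving strategies — Row: {Low}; Column: {R}.

Low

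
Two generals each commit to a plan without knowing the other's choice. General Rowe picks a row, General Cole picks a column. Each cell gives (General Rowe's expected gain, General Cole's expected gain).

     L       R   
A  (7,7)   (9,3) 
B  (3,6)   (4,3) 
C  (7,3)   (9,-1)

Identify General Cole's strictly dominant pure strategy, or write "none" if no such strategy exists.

L

L vs R: A: 7>3, B: 6>3, C: 3>-1.
L strictly beats every other strategy against every opponent action, so it is strictly dominant.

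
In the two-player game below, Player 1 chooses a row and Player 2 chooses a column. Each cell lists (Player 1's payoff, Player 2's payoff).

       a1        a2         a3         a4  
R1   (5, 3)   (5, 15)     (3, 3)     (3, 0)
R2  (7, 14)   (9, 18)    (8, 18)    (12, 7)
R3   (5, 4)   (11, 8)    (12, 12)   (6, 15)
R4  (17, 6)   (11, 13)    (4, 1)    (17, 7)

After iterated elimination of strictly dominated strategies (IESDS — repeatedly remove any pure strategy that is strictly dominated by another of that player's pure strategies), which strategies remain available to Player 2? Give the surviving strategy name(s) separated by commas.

a2, a3, a4

Player 1's strategy R1 is strictly dominated by R2 (a1: 7>5, a2: 9>5, a3: 8>3, a4: 12>3) and is removed.
For Player 2, a2 strictly dominates a1 on the remaining rows (R2: 18>14, R3: 8>4, R4: 13>6); eliminate a1.
Among the remaining strategies, none is strictly dominated by another pure strategy of the same player, so the elimination stops.
Surviving strategies — Player 1: {R2, R3, R4}; Player 2: {a2, a3, a4}.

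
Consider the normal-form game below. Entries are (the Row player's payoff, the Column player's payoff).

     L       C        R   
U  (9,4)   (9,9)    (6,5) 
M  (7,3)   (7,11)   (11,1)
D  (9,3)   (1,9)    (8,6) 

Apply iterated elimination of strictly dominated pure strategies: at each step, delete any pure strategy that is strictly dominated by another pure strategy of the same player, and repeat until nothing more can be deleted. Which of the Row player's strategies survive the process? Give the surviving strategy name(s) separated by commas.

U

Column L is eliminated: C beats it against every remaining row (U: 9>4, M: 11>3, D: 9>3).
Row D is eliminated: M beats it against every remaining column (C: 7>1, R: 11>8).
Column R is eliminated: C beats it against every remaining row (U: 9>5, M: 11>1).
The Row player's strategy M is strictly dominated by U (C: 9>7) and is removed.
Among the remaining strategies, none is strictly dominated by another pure strategy of the same player, so the elimination stops.
Surviving strategies — the Row player: {U}; the Column player: {C}.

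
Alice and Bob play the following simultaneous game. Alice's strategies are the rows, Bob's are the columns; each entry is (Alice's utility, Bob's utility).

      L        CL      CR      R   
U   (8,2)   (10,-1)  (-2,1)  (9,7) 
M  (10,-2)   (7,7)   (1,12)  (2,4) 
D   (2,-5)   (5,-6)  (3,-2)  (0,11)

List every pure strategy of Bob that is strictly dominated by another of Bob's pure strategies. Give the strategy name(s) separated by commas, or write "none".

L, CL

L is strictly dominated by R (U: 7>2, M: 4>-2, D: 11>-5).
CR strictly dominates CL — U: 1>-1, M: 12>7, D: -2>-6.
Nothing dominates CR: L at M (12>-2); CL at U (1>-1); R at M (12>4).
Nothing dominates R: L at U (7>2); CL at U (7>-1); CR at U (7>1).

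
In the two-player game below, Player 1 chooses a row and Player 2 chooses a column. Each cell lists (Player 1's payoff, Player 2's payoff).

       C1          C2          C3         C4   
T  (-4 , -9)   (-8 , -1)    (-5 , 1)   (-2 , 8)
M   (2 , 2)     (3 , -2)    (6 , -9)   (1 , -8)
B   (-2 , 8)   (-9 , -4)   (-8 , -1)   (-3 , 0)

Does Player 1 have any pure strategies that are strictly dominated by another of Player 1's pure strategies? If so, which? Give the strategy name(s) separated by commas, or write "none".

T, B

T: dominated, since M does at least as well everywhere (C1: 2>-4, C2: 3>-8, C3: 6>-5, C4: 1>-2).
M: no other strategy beats it everywhere (T at C1 (2>-4); B at C1 (2>-2)).
B: dominated, since M does at least as well everywhere (C1: 2>-2, C2: 3>-9, C3: 6>-8, C4: 1>-3).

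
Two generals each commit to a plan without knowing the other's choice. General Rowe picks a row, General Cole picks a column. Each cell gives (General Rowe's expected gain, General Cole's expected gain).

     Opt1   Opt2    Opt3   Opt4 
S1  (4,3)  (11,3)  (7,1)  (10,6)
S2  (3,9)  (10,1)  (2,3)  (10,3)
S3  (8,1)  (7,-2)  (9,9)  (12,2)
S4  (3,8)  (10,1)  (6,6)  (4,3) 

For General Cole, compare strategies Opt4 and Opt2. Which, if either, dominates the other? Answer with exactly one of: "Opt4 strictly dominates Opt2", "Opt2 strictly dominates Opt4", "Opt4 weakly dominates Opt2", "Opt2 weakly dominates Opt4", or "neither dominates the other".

Opt4 strictly dominates Opt2

Compare Opt4 to Opt2 across each choice by General Rowe: S1: 6>3, S2: 3>1, S3: 2>-2, S4: 3>1.
Opt4 gives a strictly higher payoff against each choice by General Rowe, so Opt4 strictly dominates Opt2.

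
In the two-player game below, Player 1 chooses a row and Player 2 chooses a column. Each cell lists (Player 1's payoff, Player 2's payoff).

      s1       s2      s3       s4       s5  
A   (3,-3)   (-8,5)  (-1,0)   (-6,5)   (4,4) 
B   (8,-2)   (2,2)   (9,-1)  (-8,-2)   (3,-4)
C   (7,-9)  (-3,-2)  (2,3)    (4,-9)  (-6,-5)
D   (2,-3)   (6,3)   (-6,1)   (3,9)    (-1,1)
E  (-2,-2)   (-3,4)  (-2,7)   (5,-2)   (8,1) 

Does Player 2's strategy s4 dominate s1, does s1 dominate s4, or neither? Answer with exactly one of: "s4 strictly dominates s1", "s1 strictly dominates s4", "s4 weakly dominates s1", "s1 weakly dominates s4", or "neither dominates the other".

s4 weakly dominates s1

Compare s4 to s1 across every action of Player 1: A: 5>-3, B: -2=-2, C: -9=-9, D: 9>-3, E: -2=-2.
s4 is at least as good everywhere and strictly better somewhere (tied only at B, C, E), so s4 weakly but not strictly dominates s1.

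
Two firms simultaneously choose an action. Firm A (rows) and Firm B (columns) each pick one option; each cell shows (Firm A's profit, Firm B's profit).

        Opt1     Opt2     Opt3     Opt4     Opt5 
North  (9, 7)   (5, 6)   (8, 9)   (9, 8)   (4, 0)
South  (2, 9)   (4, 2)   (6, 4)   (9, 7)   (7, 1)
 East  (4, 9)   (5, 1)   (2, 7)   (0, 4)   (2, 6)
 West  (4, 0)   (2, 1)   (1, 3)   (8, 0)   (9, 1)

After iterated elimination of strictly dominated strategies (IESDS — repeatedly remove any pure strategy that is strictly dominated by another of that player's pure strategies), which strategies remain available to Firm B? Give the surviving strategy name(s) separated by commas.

Opt1, Opt3, Opt4

For Firm B, Opt3 strictly dominates Opt2 on the remaining rows (North: 9>6, South: 4>2, East: 7>1, West: 3>1); eliminate Opt2.
Firm A's strategy East is strictly dominated by North (Opt1: 9>4, Opt3: 8>2, Opt4: 9>0, Opt5: 4>2) and is removed.
For Firm B, Opt3 strictly dominates Opt5 on the remaining rows (North: 9>0, South: 4>1, West: 3>1); eliminate Opt5.
Firm A's strategy West is strictly dominated by North (Opt1: 9>4, Opt3: 8>1, Opt4: 9>8) and is removed.
Among the remaining strategies, none is strictly dominated by another pure strategy of the same player, so the elimination stops.
Surviving strategies — Firm A: {North, South}; Firm B: {Opt1, Opt3, Opt4}.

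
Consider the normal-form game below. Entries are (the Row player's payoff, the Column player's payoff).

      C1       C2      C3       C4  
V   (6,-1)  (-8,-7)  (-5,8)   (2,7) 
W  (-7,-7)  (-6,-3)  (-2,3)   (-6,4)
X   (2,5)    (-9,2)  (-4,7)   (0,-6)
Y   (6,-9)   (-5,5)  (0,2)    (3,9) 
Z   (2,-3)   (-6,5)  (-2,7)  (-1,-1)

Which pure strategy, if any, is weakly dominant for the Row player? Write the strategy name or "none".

Y vs V: C1: 6=6, C2: -5>-8, C3: 0>-5, C4: 3>2.
Y vs W: C1: 6>-7, C2: -5>-6, C3: 0>-2, C4: 3>-6.
Y vs X: C1: 6>2, C2: -5>-9, C3: 0>-4, C4: 3>0.
Y vs Z: C1: 6>2, C2: -5>-6, C3: 0>-2, C4: 3>-1.
Y is at least as good as every other strategy against every opponent action, so it is weakly dominant.

Y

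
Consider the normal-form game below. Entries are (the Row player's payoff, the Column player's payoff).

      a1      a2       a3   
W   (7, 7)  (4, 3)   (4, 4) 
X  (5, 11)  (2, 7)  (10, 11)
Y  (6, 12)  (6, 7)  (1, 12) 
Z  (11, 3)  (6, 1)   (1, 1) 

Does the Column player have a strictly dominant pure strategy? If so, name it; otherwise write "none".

a1 fails to dominate a3 at X (11=11).
a2 fails to dominate a1 at W (3<7).
a3 fails to dominate a1 at W (4<7).
No single strategy dominates all the others.

none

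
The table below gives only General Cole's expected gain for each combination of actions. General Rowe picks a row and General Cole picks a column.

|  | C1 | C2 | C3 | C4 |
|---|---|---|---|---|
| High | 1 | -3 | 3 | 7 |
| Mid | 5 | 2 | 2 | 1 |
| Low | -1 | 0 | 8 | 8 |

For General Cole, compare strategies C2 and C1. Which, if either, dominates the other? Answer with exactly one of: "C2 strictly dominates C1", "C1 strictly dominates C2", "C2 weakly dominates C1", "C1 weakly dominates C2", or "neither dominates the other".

neither dominates the other

Compare C2 to C1 across each opponent action: High: -3<1, Mid: 2<5, Low: 0>-1.
C2 does better at Low but worse at High, Mid; neither strategy dominates the other.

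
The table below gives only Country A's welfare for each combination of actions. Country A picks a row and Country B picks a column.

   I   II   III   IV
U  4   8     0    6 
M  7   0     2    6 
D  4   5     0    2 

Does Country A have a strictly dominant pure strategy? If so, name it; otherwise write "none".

U fails to dominate M at I (4<7).
M fails to dominate U at II (0<8).
D fails to dominate U at I (4=4).
No single strategy dominates all the others.

none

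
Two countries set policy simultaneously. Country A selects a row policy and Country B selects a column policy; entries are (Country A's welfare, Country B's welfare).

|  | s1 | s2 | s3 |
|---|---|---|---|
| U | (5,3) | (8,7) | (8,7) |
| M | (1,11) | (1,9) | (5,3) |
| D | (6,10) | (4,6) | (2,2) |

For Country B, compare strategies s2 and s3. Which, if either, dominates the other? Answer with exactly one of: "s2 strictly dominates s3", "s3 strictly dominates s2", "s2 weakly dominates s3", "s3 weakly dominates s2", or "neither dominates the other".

s2 weakly dominates s3

s2's payoffs vs s3's, by Country A's action — U: 7=7, M: 9>3, D: 6>2.
s2 is at least as good everywhere and strictly better somewhere (tied only at U), so s2 weakly but not strictly dominates s3.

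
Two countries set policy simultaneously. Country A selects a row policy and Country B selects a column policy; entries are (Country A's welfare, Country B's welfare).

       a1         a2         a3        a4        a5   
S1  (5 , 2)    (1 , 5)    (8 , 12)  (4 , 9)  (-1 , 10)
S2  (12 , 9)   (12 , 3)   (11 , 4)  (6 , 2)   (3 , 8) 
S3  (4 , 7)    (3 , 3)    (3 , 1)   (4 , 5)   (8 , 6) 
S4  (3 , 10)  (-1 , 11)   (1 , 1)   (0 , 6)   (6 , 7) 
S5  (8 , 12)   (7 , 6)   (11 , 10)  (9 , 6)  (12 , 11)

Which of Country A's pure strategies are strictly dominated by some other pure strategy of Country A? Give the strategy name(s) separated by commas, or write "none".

S2 strictly dominates S1 — a1: 12>5, a2: 12>1, a3: 11>8, a4: 6>4, a5: 3>-1.
Nothing dominates S2: S1 at a1 (12>5); S3 at a1 (12>4); S4 at a1 (12>3); S5 at a1 (12>8).
S3 is strictly dominated by S5 (a1: 8>4, a2: 7>3, a3: 11>3, a4: 9>4, a5: 12>8).
S4 is strictly dominated by S3 (a1: 4>3, a2: 3>-1, a3: 3>1, a4: 4>0, a5: 8>6).
S5: no other strategy beats it everywhere (S1 at a1 (8>5); S2 at a3 (11=11); S3 at a1 (8>4); S4 at a1 (8>3)).

S1, S3, S4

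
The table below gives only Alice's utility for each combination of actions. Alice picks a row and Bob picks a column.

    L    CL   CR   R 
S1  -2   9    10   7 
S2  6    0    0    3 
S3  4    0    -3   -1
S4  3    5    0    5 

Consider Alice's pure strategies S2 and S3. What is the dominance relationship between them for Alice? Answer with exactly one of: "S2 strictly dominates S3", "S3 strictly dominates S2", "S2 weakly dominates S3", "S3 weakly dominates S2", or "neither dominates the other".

S2's payoffs vs S3's, by Bob's action — L: 6>4, CL: 0=0, CR: 0>-3, R: 3>-1.
S2 is at least as good everywhere and strictly better somewhere (tied only at CL), so S2 weakly but not strictly dominates S3.

S2 weakly dominates S3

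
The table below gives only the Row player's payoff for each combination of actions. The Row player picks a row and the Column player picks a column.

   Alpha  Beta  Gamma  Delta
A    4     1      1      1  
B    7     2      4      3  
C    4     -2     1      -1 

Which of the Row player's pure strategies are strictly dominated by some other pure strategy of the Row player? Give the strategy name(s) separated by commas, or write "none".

A, C

B strictly dominates A — Alpha: 7>4, Beta: 2>1, Gamma: 4>1, Delta: 3>1.
Nothing dominates B: A at Alpha (7>4); C at Alpha (7>4).
B strictly dominates C — Alpha: 7>4, Beta: 2>-2, Gamma: 4>1, Delta: 3>-1.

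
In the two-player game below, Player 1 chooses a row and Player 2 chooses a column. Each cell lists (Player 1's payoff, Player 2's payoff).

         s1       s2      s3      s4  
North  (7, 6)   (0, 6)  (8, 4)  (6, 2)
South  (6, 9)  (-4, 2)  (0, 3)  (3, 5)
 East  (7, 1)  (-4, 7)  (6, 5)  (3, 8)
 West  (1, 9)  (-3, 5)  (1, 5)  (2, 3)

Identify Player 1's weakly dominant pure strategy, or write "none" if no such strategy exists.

North

North vs South: s1: 7>6, s2: 0>-4, s3: 8>0, s4: 6>3.
North vs East: s1: 7=7, s2: 0>-4, s3: 8>6, s4: 6>3.
North vs West: s1: 7>1, s2: 0>-3, s3: 8>1, s4: 6>2.
North is at least as good as every other strategy against every opponent action, so it is weakly dominant.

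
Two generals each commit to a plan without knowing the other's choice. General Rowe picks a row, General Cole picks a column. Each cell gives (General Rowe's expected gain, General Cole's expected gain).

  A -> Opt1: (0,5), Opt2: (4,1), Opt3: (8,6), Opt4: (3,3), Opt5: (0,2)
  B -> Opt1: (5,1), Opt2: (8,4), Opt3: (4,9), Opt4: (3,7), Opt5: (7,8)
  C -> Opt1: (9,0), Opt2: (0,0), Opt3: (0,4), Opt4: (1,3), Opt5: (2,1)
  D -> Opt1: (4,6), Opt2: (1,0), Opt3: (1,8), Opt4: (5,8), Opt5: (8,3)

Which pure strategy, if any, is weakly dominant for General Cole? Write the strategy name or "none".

Opt3 vs Opt1: A: 6>5, B: 9>1, C: 4>0, D: 8>6.
Opt3 vs Opt2: A: 6>1, B: 9>4, C: 4>0, D: 8>0.
Opt3 vs Opt4: A: 6>3, B: 9>7, C: 4>3, D: 8=8.
Opt3 vs Opt5: A: 6>2, B: 9>8, C: 4>1, D: 8>3.
Opt3 is at least as good as every other strategy against every opponent action, so it is weakly dominant.

Opt3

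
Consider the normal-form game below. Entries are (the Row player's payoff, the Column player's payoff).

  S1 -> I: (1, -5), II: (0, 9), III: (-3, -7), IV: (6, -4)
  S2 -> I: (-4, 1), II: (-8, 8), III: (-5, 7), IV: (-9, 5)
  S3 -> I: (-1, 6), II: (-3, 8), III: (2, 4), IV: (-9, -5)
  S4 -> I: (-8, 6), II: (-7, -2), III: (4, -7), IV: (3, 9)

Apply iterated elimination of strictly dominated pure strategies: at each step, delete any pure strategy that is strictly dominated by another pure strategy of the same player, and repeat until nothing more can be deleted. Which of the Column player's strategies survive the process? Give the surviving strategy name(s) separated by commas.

The Row player's strategy S2 is strictly dominated by S1 (I: 1>-4, II: 0>-8, III: -3>-5, IV: 6>-9) and is removed.
Column III is eliminated: I beats it against every remaining row (S1: -5>-7, S3: 6>4, S4: 6>-7).
Row S3 is eliminated: S1 beats it against every remaining column (I: 1>-1, II: 0>-3, IV: 6>-9).
For the Row player, S1 strictly dominates S4 on the remaining columns (I: 1>-8, II: 0>-7, IV: 6>3); eliminate S4.
Column I is eliminated: II beats it against every remaining row (S1: 9>-5).
The Column player's strategy IV is strictly dominated by II (S1: 9>-4) and is removed.
Among the remaining strategies, none is strictly dominated by another pure strategy of the same player, so the elimination stops.
Surviving strategies — the Row player: {S1}; the Column player: {II}.

II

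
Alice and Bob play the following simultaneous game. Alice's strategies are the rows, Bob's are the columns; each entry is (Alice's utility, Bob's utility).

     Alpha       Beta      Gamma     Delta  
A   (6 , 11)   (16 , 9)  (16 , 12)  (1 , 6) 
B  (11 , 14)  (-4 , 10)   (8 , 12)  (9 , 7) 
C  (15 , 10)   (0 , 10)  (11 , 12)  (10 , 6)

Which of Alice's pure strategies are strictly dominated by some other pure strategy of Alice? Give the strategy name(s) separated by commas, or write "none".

B

A: no other strategy beats it everywhere (B at Beta (16>-4); C at Beta (16>0)).
C strictly dominates B — Alpha: 15>11, Beta: 0>-4, Gamma: 11>8, Delta: 10>9.
C is not dominated — it holds its own against A at Alpha (15>6); B at Alpha (15>11).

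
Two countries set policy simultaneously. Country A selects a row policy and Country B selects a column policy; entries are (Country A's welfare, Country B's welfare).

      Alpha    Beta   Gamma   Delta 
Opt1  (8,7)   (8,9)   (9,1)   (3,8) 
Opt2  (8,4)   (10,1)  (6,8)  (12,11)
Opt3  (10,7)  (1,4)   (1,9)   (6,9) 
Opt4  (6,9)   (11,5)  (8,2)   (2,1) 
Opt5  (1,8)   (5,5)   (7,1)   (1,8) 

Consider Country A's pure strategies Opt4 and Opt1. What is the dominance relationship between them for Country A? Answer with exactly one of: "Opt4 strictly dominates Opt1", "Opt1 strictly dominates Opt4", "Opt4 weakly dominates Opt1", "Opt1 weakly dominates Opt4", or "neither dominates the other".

Opt4's payoffs vs Opt1's, by Country B's action — Alpha: 6<8, Beta: 11>8, Gamma: 8<9, Delta: 2<3.
Opt4 does better at Beta but worse at Alpha, Gamma, Delta; neither strategy dominates the other.

neither dominates the other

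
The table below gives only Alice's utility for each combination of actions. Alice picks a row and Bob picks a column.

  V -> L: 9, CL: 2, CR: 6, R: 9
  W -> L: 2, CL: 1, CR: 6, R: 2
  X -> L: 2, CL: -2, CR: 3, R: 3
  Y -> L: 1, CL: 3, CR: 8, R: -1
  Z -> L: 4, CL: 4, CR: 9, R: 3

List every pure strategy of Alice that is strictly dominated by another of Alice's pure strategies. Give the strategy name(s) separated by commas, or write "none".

W, X, Y

V: no other strategy beats it everywhere (W at L (9>2); X at L (9>2); Y at L (9>1); Z at L (9>4)).
W: dominated, since Z does at least as well everywhere (L: 4>2, CL: 4>1, CR: 9>6, R: 3>2).
V strictly dominates X — L: 9>2, CL: 2>-2, CR: 6>3, R: 9>3.
Y is strictly dominated by Z (L: 4>1, CL: 4>3, CR: 9>8, R: 3>-1).
Nothing dominates Z: V at CL (4>2); W at L (4>2); X at L (4>2); Y at L (4>1).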